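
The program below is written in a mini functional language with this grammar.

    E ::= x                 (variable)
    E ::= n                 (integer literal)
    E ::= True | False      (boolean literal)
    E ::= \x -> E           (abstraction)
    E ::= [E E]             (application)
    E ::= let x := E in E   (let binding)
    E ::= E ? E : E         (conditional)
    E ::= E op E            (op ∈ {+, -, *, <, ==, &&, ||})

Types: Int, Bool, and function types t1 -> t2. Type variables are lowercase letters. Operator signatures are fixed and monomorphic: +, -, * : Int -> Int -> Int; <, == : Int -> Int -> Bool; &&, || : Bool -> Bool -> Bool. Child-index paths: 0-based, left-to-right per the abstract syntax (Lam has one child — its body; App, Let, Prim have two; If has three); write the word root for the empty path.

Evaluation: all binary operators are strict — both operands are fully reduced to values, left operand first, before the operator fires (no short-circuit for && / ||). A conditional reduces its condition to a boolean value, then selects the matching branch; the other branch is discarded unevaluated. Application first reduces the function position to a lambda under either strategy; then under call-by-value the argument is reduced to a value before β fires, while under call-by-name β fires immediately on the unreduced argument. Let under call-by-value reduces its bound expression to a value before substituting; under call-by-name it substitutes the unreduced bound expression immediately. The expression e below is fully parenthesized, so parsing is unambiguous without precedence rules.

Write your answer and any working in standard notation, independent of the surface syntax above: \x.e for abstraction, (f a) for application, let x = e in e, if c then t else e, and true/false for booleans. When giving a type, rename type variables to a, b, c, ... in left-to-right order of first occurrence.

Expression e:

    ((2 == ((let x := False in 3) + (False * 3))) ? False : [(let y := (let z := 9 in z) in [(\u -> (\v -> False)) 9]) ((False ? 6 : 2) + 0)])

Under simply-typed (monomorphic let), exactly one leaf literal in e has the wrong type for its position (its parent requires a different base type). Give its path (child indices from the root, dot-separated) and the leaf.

Trace:
  unify Int ~ Int
let x : Bool
  unify Int ~ Int
  unify Bool ~ Int
  FAIL: mismatch Bool ~ Int

Answer: 0.1.1.0 : false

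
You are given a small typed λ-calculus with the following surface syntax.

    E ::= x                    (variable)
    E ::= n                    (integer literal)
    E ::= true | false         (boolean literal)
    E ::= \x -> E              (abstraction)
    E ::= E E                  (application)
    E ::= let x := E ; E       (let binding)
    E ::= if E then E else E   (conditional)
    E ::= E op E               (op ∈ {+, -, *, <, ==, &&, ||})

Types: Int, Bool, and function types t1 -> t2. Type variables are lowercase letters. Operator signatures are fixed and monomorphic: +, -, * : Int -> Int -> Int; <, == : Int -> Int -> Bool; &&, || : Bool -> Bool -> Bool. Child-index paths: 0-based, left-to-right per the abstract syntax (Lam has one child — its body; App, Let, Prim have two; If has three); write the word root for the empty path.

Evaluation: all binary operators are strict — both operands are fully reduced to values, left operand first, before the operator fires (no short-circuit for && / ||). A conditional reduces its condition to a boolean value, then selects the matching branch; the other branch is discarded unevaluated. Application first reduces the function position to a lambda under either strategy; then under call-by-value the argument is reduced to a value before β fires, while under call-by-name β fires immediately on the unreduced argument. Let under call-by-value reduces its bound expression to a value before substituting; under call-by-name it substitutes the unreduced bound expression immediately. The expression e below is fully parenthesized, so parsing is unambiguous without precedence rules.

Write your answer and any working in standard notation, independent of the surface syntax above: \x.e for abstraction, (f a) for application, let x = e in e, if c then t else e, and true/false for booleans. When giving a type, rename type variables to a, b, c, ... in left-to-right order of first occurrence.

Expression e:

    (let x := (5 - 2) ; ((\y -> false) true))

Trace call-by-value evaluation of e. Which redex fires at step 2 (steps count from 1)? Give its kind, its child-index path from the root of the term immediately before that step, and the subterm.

Answer: let at root : (let x = 3 in ((\y.false) true))

Trace:
step 0: (let x = (5 - 2) in ((\y.false) true))
step 1: [delta@0] (let x = 3 in ((\y.false) true))
step 2: [let@root] ((\y.false) true)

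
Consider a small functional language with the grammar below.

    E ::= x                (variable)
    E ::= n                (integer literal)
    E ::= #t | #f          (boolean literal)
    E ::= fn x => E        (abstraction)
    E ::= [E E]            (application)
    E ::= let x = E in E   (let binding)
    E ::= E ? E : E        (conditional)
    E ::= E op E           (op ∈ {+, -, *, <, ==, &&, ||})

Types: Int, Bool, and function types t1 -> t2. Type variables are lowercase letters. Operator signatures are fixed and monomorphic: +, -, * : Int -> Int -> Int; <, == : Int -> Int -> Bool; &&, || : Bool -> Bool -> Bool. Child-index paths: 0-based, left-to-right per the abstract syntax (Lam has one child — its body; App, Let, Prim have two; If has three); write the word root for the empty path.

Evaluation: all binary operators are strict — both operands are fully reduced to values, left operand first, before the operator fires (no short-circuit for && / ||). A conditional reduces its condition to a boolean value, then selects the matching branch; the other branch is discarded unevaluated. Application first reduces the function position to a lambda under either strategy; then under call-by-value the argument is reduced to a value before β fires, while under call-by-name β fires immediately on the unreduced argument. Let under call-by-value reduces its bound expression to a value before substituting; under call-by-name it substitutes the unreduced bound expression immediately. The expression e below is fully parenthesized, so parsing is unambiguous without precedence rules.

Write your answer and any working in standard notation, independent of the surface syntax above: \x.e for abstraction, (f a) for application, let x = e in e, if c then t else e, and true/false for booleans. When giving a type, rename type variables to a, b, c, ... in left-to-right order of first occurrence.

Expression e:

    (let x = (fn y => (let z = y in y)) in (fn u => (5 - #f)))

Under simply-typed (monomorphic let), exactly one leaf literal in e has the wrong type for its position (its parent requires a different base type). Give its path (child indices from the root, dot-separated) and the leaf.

Trace:
y : a
let z : a
y : a
\y._ : a -> a
let x : a -> a
  unify Int ~ Int
  unify Bool ~ Int
  FAIL: mismatch Bool ~ Int

Answer: 1.0.1 : false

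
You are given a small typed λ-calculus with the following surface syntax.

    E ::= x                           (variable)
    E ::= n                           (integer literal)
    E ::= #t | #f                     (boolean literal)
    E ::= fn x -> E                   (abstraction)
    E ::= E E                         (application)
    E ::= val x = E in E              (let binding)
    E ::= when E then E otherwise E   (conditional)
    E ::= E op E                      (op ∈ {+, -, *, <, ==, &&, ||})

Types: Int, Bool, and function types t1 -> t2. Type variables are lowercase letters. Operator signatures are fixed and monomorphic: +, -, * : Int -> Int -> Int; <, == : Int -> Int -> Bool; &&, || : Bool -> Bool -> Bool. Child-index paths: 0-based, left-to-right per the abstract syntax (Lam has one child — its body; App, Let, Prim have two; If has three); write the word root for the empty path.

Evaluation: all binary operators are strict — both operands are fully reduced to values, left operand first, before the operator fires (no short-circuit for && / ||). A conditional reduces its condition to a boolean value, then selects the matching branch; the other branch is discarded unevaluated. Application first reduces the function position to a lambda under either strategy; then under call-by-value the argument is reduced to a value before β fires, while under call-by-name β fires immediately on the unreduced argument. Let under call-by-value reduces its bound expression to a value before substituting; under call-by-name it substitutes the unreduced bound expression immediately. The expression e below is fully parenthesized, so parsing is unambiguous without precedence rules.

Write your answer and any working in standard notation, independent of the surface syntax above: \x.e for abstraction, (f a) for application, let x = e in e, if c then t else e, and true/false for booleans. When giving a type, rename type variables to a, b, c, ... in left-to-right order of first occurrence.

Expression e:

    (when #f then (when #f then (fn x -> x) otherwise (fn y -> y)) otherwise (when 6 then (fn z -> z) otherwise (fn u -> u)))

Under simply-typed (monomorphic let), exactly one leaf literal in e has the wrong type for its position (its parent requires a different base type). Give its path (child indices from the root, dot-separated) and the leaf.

Trace:
  unify Bool ~ Bool
  unify Bool ~ Bool
x : a
\x._ : a -> a
y : b
\y._ : b -> b
  unify a -> a ~ b -> b
  unify a ~ b
  unify b ~ b
  unify Int ~ Bool
  FAIL: mismatch Int ~ Bool

Answer: 2.0 : 6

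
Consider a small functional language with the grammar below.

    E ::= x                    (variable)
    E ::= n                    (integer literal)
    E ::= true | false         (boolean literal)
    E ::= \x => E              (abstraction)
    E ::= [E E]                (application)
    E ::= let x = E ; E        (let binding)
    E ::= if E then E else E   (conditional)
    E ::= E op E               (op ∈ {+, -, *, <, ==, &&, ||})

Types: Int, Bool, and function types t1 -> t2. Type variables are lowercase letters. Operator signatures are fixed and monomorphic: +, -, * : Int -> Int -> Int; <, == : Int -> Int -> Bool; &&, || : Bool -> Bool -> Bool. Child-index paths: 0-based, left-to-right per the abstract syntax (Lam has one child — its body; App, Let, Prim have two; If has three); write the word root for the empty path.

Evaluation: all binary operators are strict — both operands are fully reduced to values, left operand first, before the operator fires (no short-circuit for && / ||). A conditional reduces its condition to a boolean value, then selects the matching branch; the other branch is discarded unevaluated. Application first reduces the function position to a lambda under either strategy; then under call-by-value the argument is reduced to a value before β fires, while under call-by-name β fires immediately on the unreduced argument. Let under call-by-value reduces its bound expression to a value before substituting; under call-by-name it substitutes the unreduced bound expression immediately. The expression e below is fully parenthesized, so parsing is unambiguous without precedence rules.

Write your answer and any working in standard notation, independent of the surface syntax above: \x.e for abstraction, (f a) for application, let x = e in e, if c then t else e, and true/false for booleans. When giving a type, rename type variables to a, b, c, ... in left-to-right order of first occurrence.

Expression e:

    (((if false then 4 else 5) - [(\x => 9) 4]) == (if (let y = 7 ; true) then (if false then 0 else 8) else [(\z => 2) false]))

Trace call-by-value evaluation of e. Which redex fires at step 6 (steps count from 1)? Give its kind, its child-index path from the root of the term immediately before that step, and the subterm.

Answer: if at 1 : (if false then 0 else 8)

Derivation:
step 0: (((if false then 4 else 5) - ((\x.9) 4)) == (if (let y = 7 in true) then (if false then 0 else 8) else ((\z.2) false)))
step 1: [if@0.0] ((5 - ((\x.9) 4)) == (if (let y = 7 in true) then (if false then 0 else 8) else ((\z.2) false)))
step 2: [beta@0.1] ((5 - 9) == (if (let y = 7 in true) then (if false then 0 else 8) else ((\z.2) false)))
step 3: [delta@0] (-4 == (if (let y = 7 in true) then (if false then 0 else 8) else ((\z.2) false)))
step 4: [let@1.0] (-4 == (if true then (if false then 0 else 8) else ((\z.2) false)))
step 5: [if@1] (-4 == (if false then 0 else 8))
step 6: [if@1] (-4 == 8)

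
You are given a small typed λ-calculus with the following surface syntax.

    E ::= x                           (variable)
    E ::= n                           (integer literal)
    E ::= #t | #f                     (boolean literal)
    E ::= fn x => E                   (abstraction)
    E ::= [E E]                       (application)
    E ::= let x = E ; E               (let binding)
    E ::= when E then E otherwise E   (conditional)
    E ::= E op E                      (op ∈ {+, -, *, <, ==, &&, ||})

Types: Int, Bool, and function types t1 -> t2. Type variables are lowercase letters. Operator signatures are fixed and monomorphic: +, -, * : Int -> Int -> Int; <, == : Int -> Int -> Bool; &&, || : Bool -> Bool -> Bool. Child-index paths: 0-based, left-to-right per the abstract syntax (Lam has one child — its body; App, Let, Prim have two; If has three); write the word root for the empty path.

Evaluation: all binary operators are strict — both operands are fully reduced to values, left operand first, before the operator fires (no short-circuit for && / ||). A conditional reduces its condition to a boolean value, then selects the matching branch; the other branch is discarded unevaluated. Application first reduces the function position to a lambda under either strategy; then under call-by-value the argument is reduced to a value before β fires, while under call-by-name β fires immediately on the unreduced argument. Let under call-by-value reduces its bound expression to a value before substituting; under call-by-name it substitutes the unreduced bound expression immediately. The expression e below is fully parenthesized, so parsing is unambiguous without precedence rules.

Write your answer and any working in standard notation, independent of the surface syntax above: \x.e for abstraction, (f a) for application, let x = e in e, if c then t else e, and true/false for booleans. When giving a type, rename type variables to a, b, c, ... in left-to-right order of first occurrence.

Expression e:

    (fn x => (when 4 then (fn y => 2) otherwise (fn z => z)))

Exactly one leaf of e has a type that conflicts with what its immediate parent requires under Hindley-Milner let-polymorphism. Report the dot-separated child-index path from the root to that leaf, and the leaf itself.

Answer: 0.0 : 4

Working:
  unify Int ~ Bool
  FAIL: mismatch Int ~ Bool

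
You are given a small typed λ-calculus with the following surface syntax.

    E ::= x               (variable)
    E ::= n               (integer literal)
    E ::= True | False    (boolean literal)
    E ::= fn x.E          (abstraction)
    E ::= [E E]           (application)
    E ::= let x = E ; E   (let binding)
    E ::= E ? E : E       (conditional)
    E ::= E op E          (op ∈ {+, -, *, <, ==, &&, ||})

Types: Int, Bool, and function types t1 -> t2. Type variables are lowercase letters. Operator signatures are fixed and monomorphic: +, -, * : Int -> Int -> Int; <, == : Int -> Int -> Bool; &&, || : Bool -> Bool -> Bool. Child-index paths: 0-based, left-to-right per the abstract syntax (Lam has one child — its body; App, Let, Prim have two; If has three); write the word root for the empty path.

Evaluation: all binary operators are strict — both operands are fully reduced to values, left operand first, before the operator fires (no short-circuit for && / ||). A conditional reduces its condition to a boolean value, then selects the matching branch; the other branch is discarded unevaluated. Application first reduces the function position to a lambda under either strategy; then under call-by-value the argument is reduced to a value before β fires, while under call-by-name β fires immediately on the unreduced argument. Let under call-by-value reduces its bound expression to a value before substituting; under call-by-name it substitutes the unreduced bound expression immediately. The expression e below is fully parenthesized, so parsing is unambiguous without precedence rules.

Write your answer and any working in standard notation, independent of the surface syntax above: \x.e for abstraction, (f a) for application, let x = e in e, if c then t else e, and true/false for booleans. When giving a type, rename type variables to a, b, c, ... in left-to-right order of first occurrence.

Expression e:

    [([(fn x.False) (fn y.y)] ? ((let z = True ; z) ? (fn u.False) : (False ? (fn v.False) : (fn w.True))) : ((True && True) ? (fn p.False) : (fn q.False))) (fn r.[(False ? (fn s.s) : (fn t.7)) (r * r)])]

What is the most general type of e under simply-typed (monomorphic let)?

Answer: Bool

Derivation:
\x._ : a -> Bool
y : b
\y._ : b -> b
  unify a -> Bool ~ (b -> b) -> c
  unify a ~ b -> b
  unify Bool ~ c
_ _ : Bool
  unify Bool ~ Bool
let z : Bool
z : Bool
  unify Bool ~ Bool
\u._ : d -> Bool
  unify Bool ~ Bool
\v._ : e -> Bool
\w._ : f -> Bool
  unify e -> Bool ~ f -> Bool
  unify e ~ f
  unify Bool ~ Bool
  unify d -> Bool ~ f -> Bool
  unify d ~ f
  unify Bool ~ Bool
  unify Bool ~ Bool
  unify Bool ~ Bool
  unify Bool ~ Bool
\p._ : g -> Bool
\q._ : h -> Bool
  unify g -> Bool ~ h -> Bool
  unify g ~ h
  unify Bool ~ Bool
  unify f -> Bool ~ h -> Bool
  unify f ~ h
  unify Bool ~ Bool
  unify Bool ~ Bool
s : j
\s._ : j -> j
\t._ : k -> Int
  unify j -> j ~ k -> Int
  unify j ~ k
  unify k ~ Int
r : i
  unify i ~ Int
r : Int
  unify Int ~ Int
  unify Int -> Int ~ Int -> l
  unify Int ~ Int
  unify Int ~ l
_ _ : Int
\r._ : Int -> Int
  unify h -> Bool ~ (Int -> Int) -> m
  unify h ~ Int -> Int
  unify Bool ~ m
_ _ : Bool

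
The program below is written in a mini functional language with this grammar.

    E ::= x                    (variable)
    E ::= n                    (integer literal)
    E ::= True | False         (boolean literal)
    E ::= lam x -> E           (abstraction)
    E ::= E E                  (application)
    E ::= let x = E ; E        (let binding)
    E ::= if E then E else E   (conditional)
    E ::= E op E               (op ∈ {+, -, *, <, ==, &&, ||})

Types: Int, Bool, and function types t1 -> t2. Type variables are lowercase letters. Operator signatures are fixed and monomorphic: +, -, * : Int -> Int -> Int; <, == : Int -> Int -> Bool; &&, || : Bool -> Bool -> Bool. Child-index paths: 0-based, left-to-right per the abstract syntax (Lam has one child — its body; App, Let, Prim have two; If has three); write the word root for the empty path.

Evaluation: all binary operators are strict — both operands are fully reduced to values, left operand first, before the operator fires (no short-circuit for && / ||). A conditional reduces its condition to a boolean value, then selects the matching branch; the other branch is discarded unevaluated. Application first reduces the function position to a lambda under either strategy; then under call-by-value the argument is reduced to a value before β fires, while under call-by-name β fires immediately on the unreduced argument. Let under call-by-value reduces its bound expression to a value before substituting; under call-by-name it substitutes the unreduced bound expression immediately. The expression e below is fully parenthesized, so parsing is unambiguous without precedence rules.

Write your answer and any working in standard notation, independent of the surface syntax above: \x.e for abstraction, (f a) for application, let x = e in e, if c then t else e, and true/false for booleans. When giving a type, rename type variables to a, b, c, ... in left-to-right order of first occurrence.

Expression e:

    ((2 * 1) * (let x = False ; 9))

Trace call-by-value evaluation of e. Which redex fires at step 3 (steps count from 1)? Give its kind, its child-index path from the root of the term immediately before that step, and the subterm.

Trace:
step 0: ((2 * 1) * (let x = false in 9))
step 1: [delta@0] (2 * (let x = false in 9))
step 2: [let@1] (2 * 9)
step 3: [delta@root] 18

Answer: delta at root : (2 * 9)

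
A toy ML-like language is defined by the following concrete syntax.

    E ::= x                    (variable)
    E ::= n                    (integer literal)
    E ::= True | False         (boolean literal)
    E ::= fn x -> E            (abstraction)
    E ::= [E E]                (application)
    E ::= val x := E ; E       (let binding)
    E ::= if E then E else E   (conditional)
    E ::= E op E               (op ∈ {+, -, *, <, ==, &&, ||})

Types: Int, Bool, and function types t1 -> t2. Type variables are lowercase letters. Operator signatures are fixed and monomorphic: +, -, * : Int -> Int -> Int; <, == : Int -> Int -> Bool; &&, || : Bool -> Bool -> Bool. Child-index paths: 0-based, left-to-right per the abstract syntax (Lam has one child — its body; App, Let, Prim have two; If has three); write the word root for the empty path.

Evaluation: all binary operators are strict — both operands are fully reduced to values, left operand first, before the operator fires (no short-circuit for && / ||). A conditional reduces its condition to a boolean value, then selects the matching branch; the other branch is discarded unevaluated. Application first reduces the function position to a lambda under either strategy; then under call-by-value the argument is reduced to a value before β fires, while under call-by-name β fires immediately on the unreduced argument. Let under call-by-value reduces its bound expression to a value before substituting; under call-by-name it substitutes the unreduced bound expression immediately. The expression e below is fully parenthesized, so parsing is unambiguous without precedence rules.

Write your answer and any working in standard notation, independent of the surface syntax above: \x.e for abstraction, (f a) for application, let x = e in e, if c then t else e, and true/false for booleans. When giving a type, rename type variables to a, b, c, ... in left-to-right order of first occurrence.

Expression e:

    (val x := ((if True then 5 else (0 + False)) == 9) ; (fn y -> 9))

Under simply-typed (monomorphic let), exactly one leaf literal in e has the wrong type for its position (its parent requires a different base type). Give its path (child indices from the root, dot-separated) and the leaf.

Working:
  unify Bool ~ Bool
  unify Int ~ Int
  unify Bool ~ Int
  FAIL: mismatch Bool ~ Int

Answer: 0.0.2.1 : false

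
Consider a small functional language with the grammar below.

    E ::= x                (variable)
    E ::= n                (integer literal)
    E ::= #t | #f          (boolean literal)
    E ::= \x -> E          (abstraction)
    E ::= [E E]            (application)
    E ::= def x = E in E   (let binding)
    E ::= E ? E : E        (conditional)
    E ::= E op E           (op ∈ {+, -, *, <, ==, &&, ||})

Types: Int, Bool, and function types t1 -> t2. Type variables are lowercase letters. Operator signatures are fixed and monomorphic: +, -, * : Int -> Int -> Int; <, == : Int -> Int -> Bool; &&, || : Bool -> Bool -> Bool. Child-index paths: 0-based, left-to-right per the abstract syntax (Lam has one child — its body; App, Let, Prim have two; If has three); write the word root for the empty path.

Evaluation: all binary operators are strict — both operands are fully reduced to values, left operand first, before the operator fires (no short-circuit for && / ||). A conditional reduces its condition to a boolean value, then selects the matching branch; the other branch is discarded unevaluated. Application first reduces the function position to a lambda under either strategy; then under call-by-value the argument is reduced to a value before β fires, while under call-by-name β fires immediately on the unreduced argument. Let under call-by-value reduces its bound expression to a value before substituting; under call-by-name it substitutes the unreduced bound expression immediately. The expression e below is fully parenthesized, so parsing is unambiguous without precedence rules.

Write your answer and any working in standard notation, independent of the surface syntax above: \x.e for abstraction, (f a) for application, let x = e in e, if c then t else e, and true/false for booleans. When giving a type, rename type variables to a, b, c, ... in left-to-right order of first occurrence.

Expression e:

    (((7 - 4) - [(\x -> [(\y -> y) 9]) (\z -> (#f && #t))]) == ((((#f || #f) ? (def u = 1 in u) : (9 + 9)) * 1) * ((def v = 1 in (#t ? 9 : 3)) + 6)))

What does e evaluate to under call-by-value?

Answer: false

Trace:
step 0: (((7 - 4) - ((\x.((\y.y) 9)) (\z.(false && true)))) == (((if (false || false) then (let u = 1 in u) else (9 + 9)) * 1) * ((let v = 1 in (if true then 9 else 3)) + 6)))
step 1: [delta@0.0] ((3 - ((\x.((\y.y) 9)) (\z.(false && true)))) == (((if (false || false) then (let u = 1 in u) else (9 + 9)) * 1) * ((let v = 1 in (if true then 9 else 3)) + 6)))
step 2: [beta@0.1] ((3 - ((\y.y) 9)) == (((if (false || false) then (let u = 1 in u) else (9 + 9)) * 1) * ((let v = 1 in (if true then 9 else 3)) + 6)))
step 3: [beta@0.1] ((3 - 9) == (((if (false || false) then (let u = 1 in u) else (9 + 9)) * 1) * ((let v = 1 in (if true then 9 else 3)) + 6)))
step 4: [delta@0] (-6 == (((if (false || false) then (let u = 1 in u) else (9 + 9)) * 1) * ((let v = 1 in (if true then 9 else 3)) + 6)))
step 5: [delta@1.0.0.0] (-6 == (((if false then (let u = 1 in u) else (9 + 9)) * 1) * ((let v = 1 in (if true then 9 else 3)) + 6)))
step 6: [if@1.0.0] (-6 == (((9 + 9) * 1) * ((let v = 1 in (if true then 9 else 3)) + 6)))
step 7: [delta@1.0.0] (-6 == ((18 * 1) * ((let v = 1 in (if true then 9 else 3)) + 6)))
step 8: [delta@1.0] (-6 == (18 * ((let v = 1 in (if true then 9 else 3)) + 6)))
step 9: [let@1.1.0] (-6 == (18 * ((if true then 9 else 3) + 6)))
step 10: [if@1.1.0] (-6 == (18 * (9 + 6)))
step 11: [delta@1.1] (-6 == (18 * 15))
step 12: [delta@1] (-6 == 270)
step 13: [delta@root] false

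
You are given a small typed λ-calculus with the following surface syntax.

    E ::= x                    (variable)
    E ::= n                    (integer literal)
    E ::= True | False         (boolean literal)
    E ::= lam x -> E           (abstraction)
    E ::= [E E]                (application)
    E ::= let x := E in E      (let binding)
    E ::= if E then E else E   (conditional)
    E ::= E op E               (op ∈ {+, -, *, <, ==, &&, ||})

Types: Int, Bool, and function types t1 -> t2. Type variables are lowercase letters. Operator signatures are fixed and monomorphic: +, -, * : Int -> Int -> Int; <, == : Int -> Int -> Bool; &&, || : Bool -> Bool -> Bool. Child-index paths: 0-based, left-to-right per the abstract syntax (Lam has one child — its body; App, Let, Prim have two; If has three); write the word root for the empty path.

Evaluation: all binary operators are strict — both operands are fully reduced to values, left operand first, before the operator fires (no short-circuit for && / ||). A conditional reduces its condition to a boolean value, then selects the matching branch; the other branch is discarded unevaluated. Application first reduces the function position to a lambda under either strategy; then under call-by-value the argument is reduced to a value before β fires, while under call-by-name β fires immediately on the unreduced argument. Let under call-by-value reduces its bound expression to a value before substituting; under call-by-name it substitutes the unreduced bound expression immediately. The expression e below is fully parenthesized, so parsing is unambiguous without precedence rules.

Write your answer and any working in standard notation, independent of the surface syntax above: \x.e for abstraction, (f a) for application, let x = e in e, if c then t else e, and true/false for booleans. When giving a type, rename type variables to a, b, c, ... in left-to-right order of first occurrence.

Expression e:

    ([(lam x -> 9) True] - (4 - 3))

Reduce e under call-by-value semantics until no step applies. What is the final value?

Answer: 8

Working:
step 0: (((\x.9) true) - (4 - 3))
step 1: [beta@0] (9 - (4 - 3))
step 2: [delta@1] (9 - 1)
step 3: [delta@root] 8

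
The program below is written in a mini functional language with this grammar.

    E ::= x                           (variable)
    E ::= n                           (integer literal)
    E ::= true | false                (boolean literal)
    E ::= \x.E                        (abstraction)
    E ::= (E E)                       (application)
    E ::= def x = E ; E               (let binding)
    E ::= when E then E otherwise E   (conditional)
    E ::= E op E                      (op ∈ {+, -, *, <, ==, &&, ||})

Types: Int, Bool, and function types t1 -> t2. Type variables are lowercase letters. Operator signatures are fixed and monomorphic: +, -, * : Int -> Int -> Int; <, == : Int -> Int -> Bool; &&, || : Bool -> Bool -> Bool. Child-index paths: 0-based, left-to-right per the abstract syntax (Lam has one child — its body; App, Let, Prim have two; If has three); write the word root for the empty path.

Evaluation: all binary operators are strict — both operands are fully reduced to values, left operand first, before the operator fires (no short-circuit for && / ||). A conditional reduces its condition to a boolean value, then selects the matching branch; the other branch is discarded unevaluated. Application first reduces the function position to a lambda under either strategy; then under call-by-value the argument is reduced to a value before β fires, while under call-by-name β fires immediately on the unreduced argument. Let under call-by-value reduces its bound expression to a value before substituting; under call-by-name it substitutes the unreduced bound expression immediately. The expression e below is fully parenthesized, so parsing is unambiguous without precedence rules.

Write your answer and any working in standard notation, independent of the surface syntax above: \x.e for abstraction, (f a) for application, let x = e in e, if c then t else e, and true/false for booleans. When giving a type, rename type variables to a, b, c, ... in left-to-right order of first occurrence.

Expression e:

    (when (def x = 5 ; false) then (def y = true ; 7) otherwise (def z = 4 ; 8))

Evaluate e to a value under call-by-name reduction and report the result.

Working:
step 0: (if (let x = 5 in false) then (let y = true in 7) else (let z = 4 in 8))
step 1: [let@0] (if false then (let y = true in 7) else (let z = 4 in 8))
step 2: [if@root] (let z = 4 in 8)
step 3: [let@root] 8

Answer: 8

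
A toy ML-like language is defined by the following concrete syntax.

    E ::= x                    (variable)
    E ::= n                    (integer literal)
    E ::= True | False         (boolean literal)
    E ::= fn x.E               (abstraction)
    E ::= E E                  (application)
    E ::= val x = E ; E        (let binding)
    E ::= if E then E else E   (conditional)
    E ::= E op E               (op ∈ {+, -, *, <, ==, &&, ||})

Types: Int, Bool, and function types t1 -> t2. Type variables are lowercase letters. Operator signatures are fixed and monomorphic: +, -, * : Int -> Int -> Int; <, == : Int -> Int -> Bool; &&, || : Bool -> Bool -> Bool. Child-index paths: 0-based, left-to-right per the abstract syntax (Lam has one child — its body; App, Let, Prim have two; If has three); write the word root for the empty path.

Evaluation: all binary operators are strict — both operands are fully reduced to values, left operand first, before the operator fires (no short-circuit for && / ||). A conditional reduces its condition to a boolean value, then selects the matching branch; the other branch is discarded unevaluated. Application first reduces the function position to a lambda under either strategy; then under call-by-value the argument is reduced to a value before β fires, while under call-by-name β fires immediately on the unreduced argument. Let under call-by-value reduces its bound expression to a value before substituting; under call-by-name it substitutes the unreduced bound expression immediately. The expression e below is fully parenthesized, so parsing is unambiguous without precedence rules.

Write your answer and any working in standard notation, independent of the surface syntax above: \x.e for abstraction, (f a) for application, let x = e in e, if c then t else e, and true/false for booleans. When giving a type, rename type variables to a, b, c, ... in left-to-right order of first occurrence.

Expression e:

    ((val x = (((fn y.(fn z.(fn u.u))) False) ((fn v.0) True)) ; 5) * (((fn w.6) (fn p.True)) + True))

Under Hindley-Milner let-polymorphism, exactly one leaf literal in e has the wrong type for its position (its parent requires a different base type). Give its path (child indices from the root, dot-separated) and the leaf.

Answer: 1.1 : true

Derivation:
u : c
\u._ : c -> c
\z._ : b -> c -> c
\y._ : a -> b -> c -> c
  unify a -> b -> c -> c ~ Bool -> d
  unify a ~ Bool
  unify b -> c -> c ~ d
_ _ : b -> c -> c
\v._ : e -> Int
  unify e -> Int ~ Bool -> f
  unify e ~ Bool
  unify Int ~ f
_ _ : Int
  unify b -> c -> c ~ Int -> g
  unify b ~ Int
  unify c -> c ~ g
_ _ : c -> c
let x : forall. c -> c
  unify Int ~ Int
\w._ : h -> Int
\p._ : i -> Bool
  unify h -> Int ~ (i -> Bool) -> j
  unify h ~ i -> Bool
  unify Int ~ j
_ _ : Int
  unify Int ~ Int
  unify Bool ~ Int
  FAIL: mismatch Bool ~ Int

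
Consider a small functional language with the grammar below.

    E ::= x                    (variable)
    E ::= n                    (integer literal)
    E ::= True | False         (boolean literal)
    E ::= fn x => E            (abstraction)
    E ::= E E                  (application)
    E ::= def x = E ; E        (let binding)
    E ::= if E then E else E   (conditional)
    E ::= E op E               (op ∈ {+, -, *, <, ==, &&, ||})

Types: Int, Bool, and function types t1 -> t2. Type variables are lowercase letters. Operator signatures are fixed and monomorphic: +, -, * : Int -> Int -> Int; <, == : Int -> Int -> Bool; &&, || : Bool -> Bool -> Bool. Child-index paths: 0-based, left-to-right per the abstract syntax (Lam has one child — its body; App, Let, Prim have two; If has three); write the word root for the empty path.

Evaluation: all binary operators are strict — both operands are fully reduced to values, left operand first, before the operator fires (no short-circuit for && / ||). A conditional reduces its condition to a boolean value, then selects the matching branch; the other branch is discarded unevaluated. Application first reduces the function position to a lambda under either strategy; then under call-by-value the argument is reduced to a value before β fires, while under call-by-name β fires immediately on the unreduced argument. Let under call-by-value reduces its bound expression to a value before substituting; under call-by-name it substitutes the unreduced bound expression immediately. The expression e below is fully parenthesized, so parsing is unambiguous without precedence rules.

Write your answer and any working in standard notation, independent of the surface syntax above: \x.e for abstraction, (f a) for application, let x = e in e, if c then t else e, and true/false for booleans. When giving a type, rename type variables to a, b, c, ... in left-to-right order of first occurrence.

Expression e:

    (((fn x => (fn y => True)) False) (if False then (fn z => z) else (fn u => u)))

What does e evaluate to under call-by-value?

Derivation:
step 0: (((\x.(\y.true)) false) (if false then (\z.z) else (\u.u)))
step 1: [beta@0] ((\y.true) (if false then (\z.z) else (\u.u)))
step 2: [if@1] ((\y.true) (\u.u))
step 3: [beta@root] true

Answer: true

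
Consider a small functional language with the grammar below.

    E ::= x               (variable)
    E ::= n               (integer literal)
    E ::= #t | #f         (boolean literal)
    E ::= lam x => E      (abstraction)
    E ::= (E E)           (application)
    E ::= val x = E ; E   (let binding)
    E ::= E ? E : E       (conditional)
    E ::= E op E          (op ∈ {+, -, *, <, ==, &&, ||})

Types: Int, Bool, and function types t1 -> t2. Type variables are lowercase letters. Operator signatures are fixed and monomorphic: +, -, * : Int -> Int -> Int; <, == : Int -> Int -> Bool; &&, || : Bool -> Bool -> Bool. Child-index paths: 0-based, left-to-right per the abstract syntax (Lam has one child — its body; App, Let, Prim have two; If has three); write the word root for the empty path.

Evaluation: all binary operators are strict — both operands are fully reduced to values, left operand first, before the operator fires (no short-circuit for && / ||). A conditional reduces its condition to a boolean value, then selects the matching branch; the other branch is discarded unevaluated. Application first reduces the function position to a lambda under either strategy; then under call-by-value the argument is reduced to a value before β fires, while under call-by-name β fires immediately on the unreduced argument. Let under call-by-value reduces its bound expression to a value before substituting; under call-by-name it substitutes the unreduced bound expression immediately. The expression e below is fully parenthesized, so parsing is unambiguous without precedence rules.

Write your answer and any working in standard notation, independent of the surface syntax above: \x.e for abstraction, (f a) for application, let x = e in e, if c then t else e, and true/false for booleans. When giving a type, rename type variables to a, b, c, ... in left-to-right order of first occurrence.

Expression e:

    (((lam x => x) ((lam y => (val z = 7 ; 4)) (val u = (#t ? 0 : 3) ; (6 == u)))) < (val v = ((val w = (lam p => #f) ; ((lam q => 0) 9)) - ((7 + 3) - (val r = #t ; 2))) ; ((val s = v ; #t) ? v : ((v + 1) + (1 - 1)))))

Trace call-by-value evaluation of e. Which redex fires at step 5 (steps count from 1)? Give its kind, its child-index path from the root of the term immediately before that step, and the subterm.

Derivation:
step 0: (((\x.x) ((\y.(let z = 7 in 4)) (let u = (if true then 0 else 3) in (6 == u)))) < (let v = ((let w = (\p.false) in ((\q.0) 9)) - ((7 + 3) - (let r = true in 2))) in (if (let s = v in true) then v else ((v + 1) + (1 - 1)))))
step 1: [if@0.1.1.0] (((\x.x) ((\y.(let z = 7 in 4)) (let u = 0 in (6 == u)))) < (let v = ((let w = (\p.false) in ((\q.0) 9)) - ((7 + 3) - (let r = true in 2))) in (if (let s = v in true) then v else ((v + 1) + (1 - 1)))))
step 2: [let@0.1.1] (((\x.x) ((\y.(let z = 7 in 4)) (6 == 0))) < (let v = ((let w = (\p.false) in ((\q.0) 9)) - ((7 + 3) - (let r = true in 2))) in (if (let s = v in true) then v else ((v + 1) + (1 - 1)))))
step 3: [delta@0.1.1] (((\x.x) ((\y.(let z = 7 in 4)) false)) < (let v = ((let w = (\p.false) in ((\q.0) 9)) - ((7 + 3) - (let r = true in 2))) in (if (let s = v in true) then v else ((v + 1) + (1 - 1)))))
step 4: [beta@0.1] (((\x.x) (let z = 7 in 4)) < (let v = ((let w = (\p.false) in ((\q.0) 9)) - ((7 + 3) - (let r = true in 2))) in (if (let s = v in true) then v else ((v + 1) + (1 - 1)))))
step 5: [let@0.1] (((\x.x) 4) < (let v = ((let w = (\p.false) in ((\q.0) 9)) - ((7 + 3) - (let r = true in 2))) in (if (let s = v in true) then v else ((v + 1) + (1 - 1)))))

Answer: let at 0.1 : (let z = 7 in 4)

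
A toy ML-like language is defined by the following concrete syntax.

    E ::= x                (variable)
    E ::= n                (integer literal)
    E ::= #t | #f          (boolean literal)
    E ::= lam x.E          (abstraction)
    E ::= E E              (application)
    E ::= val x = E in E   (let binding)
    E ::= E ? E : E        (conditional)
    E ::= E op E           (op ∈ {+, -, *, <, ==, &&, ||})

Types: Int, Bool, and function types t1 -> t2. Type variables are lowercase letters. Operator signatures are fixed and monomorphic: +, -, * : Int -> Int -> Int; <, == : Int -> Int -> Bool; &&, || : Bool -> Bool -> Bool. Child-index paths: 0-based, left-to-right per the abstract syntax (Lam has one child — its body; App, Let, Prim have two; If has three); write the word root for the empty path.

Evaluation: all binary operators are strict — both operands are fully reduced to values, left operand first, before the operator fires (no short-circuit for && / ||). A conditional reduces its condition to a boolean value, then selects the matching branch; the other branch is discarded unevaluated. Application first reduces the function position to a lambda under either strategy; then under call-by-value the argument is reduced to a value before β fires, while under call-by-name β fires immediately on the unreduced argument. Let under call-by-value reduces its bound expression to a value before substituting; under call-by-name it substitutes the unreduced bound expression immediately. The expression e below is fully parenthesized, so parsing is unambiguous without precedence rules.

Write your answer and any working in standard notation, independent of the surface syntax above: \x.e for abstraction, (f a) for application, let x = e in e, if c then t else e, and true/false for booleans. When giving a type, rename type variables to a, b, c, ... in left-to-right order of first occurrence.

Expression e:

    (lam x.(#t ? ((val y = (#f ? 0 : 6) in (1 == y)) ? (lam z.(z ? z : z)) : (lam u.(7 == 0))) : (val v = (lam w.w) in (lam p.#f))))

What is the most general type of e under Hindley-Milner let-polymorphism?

Working:
  unify Bool ~ Bool
  unify Bool ~ Bool
  unify Int ~ Int
let y : Int
  unify Int ~ Int
y : Int
  unify Int ~ Int
  unify Bool ~ Bool
z : b
  unify b ~ Bool
z : Bool
z : Bool
  unify Bool ~ Bool
\z._ : Bool -> Bool
  unify Int ~ Int
  unify Int ~ Int
\u._ : c -> Bool
  unify Bool -> Bool ~ c -> Bool
  unify Bool ~ c
  unify Bool ~ Bool
w : d
\w._ : d -> d
let v : forall. d -> d
\p._ : e -> Bool
  unify Bool -> Bool ~ e -> Bool
  unify Bool ~ e
  unify Bool ~ Bool
\x._ : a -> Bool -> Bool

Answer: a -> Bool -> Bool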